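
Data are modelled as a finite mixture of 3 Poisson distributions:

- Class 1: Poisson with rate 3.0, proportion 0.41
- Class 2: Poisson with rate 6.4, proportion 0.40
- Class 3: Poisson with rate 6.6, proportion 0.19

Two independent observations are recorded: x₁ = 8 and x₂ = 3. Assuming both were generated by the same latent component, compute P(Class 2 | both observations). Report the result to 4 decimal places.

0.5997

P(component k | x) = π_k·f_k(x) / marginal(x), where marginal(x) = Σ_j π_j·f_j(x).
Since both observations come from the same component, the likelihood for component k is f_k(x₁)·f_k(x₂).
  L_1 = [0.00810151] × [0.224042] = 0.00181508
  L_2 = [0.115994] × [0.0725945] = 0.00842051
  L_3 = [0.121475] × [0.0651834] = 0.00791816
Prior × likelihood for each component:
  π_1·L_1 = 0.41 × 0.00181508 = 0.000744182
  π_2·L_2 = 0.40 × 0.00842051 = 0.00336821
  π_3·L_3 = 0.19 × 0.00791816 = 0.00150445
Marginal: 0.000744182 + 0.00336821 + 0.00150445 = 0.00561684
P(Class 2 | x₁,x₂) ≈ 0.5997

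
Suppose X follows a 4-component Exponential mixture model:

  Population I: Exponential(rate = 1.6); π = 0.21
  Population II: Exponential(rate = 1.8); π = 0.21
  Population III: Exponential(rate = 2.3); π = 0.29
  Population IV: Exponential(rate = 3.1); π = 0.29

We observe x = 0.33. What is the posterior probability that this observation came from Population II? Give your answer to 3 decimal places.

Posterior ∝ prior × likelihood, so P(k | x) ∝ P(Z=k) f_k(x); normalise over all components.
Evaluate each component's likelihood at the observed value:
  f_I = 1.6·e^(−1.6·0.33) = 1.6·e^(−0.5280) = 0.943653
  f_II = 1.8·e^(−1.8·0.33) = 1.8·e^(−0.5940) = 0.993806
  f_III = 2.3·e^(−2.3·0.33) = 2.3·e^(−0.7590) = 1.07671
  f_IV = 3.1·e^(−3.1·0.33) = 3.1·e^(−1.0230) = 1.1145
Weight by the priors:
  P(Z=I)·f_I = 0.21 × 0.943653 = 0.198167
  P(Z=II)·f_II = 0.21 × 0.993806 = 0.208699
  P(Z=III)·f_III = 0.29 × 1.07671 = 0.312246
  P(Z=IV)·f_IV = 0.29 × 1.1145 = 0.323204
Normaliser: 0.198167 + 0.208699 + 0.312246 + 0.323204 = 1.04232
P(Population II | x) ≈ 0.200

0.200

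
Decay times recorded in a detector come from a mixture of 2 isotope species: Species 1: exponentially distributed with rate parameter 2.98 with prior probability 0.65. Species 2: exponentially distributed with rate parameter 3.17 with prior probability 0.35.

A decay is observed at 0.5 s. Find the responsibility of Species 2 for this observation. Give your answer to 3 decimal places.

Posterior ∝ prior × likelihood, so P(k | x) ∝ π_k f_k(x); normalise over all components.
Component likelihoods at x = 0.5 s:
  p_1 = 2.98·e^(−2.98·0.5) = 2.98·e^(−1.4900) = 0.671611
  p_2 = 3.17·e^(−3.17·0.5) = 3.17·e^(−1.5850) = 0.649685
Prior × likelihood for each component:
  π_1·p_1 = 0.65 × 0.671611 = 0.436547
  π_2·p_2 = 0.35 × 0.649685 = 0.22739
Normaliser: 0.436547 + 0.22739 = 0.663936
P(Species 2 | data) = 0.22739 / 0.663936 ≈ 0.342

0.342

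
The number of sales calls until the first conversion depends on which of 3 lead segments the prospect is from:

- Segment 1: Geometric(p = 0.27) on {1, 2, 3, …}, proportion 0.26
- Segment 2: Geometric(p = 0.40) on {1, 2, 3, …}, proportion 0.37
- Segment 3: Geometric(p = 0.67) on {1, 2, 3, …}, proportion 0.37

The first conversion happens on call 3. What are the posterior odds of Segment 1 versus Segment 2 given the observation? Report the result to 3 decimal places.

The posterior odds equal the prior odds times the likelihood ratio: (P(Z=i)/P(Z=j))·(f_i(x)/f_j(x)).
Component likelihoods at x = 3:
  L_1 = 0.27·(1−0.27)^2 = 0.27·0.5329 = 0.143883
  L_2 = 0.40·(1−0.40)^2 = 0.40·0.36 = 0.144
  L_3 = 0.67·(1−0.67)^2 = 0.67·0.1089 = 0.072963
Posterior odds = (P(Z=1)·L_1) / (P(Z=2)·L_2) = (0.26·0.143883) / (0.37·0.144) = 0.0374096 / 0.05328 ≈ 0.702

0.702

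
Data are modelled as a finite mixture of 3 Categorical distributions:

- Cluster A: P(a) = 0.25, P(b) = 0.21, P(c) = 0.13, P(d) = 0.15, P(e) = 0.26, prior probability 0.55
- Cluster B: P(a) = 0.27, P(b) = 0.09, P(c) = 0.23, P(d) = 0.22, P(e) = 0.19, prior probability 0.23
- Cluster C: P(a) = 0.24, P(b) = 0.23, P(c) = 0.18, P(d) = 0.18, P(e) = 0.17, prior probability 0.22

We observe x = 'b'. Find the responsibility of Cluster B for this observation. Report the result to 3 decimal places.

Apply Bayes' rule: the posterior for each component is proportional to its prior times its likelihood at x.
Evaluate each component's likelihood at the observed value:
  p_A = P(b | comp) = 0.21
  p_B = P(b | comp) = 0.09
  p_C = P(b | comp) = 0.23
Multiply by the mixture weights:
  P(Z=A)·p_A = 0.55 × 0.21 = 0.1155
  P(Z=B)·p_B = 0.23 × 0.09 = 0.0207
  P(Z=C)·p_C = 0.22 × 0.23 = 0.0506
Normaliser: 0.1155 + 0.0207 + 0.0506 = 0.1868
Responsibility of Cluster B: 0.0207 / 0.1868 ≈ 0.111

0.111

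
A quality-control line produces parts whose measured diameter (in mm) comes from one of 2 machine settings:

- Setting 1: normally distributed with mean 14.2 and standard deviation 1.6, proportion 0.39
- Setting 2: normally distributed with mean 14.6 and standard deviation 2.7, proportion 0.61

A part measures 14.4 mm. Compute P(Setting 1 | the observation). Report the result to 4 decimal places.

0.5177

By Bayes' theorem, P(k | x) = π_k f_k(x) / Σ_j π_j f_j(x).
Evaluate each component's likelihood at the observed value:
  L_1 = (1/(1.6·√(2π)))·exp(−(14.4−14.2)²/(2·1.6²)) = 0.249339·exp(-0.00781) = 0.247399
  L_2 = (1/(2.7·√(2π)))·exp(−(14.4−14.6)²/(2·2.7²)) = 0.147756·exp(-0.00274) = 0.147352
Prior × likelihood for each component:
  π_1·L_1 = 0.39 × 0.247399 = 0.0964854
  π_2·L_2 = 0.61 × 0.147352 = 0.0898845
Marginal: 0.0964854 + 0.0898845 = 0.18637
P(Setting 1 | the observation) = 0.0964854 / 0.18637 ≈ 0.5177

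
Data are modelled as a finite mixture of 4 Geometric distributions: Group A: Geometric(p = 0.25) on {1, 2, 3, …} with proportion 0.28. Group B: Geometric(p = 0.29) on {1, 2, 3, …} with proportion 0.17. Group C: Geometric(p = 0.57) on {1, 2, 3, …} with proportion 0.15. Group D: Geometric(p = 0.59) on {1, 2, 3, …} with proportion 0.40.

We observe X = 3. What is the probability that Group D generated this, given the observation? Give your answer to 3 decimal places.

Apply Bayes' rule: the posterior for each component is proportional to its prior times its likelihood at x.
Evaluate each component's likelihood at the observed value:
  L_A = 0.25·(1−0.25)^2 = 0.25·0.5625 = 0.140625
  L_B = 0.29·(1−0.29)^2 = 0.29·0.5041 = 0.146189
  L_C = 0.57·(1−0.57)^2 = 0.57·0.1849 = 0.105393
  L_D = 0.59·(1−0.59)^2 = 0.59·0.1681 = 0.099179
Weight by the priors:
  π_A·L_A = 0.28 × 0.140625 = 0.039375
  π_B·L_B = 0.17 × 0.146189 = 0.0248521
  π_C·L_C = 0.15 × 0.105393 = 0.015809
  π_D·L_D = 0.40 × 0.099179 = 0.0396716
Denominator: 0.039375 + 0.0248521 + 0.015809 + 0.0396716 = 0.119708
So the posterior for Group D is 0.0396716 / 0.119708 ≈ 0.331.

0.331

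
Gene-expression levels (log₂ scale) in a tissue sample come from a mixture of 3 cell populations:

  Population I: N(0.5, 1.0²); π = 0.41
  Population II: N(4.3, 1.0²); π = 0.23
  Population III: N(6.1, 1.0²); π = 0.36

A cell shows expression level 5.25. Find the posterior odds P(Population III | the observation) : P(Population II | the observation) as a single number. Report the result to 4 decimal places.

1.7126

The posterior odds equal the prior odds times the likelihood ratio: (w_i/w_j)·(f_i(x)/f_j(x)).
Component likelihoods at x = 5.25:
  L_I = 5.02951e-06
  L_II = 0.254059
  L_III = 0.277985
Odds = (0.36/0.23) × (0.277985/0.254059) = 1.56522 × 1.09417 ≈ 1.7126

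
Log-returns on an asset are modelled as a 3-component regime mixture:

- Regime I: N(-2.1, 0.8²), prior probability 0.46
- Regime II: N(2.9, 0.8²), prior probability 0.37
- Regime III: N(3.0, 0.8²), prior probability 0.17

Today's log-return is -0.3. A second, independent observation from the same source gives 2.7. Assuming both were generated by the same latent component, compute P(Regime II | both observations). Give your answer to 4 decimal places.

The responsibility of component k is P(Z=k) f_k(x) divided by Σ_j P(Z=j) f_j(x).
Since both observations come from the same component, the likelihood for component k is f_k(x₁)·f_k(x₂).
  L_I = [0.0396746] × [7.59485e-09] = 3.01323e-10
  L_II = [0.000167288] × [0.483335] = 8.08561e-05
  L_III = [0.000100676] × [0.464819] = 4.67959e-05
Weight by the priors:
  P(Z=I)·L_I = 0.46 × 3.01323e-10 = 1.38608e-10
  P(Z=II)·L_II = 0.37 × 8.08561e-05 = 2.99167e-05
  P(Z=III)·L_III = 0.17 × 4.67959e-05 = 7.9553e-06
Evidence: 1.38608e-10 + 2.99167e-05 + 7.9553e-06 = 3.78722e-05
P(Regime II | x₁,x₂) ≈ 0.7899

0.7899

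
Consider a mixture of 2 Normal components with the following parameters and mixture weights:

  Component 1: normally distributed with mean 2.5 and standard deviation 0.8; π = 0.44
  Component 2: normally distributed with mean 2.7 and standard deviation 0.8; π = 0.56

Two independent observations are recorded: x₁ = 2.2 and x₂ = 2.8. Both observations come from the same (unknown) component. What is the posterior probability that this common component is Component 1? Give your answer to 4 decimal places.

Posterior ∝ prior × likelihood, so P(k | x) ∝ π_k f_k(x); normalise over all components.
Since both observations come from the same component, the likelihood for component k is f_k(x₁)·f_k(x₂).
  p_1 = [0.464819] × [0.464819] = 0.216057
  p_2 = [0.410201] × [0.494797] = 0.202966
Multiply by the mixture weights:
  π_1·p_1 = 0.44 × 0.216057 = 0.0950649
  π_2·p_2 = 0.56 × 0.202966 = 0.113661
Denominator: 0.0950649 + 0.113661 = 0.208726
So the posterior for Component 1 is 0.0950649 / 0.208726 ≈ 0.4555.

0.4555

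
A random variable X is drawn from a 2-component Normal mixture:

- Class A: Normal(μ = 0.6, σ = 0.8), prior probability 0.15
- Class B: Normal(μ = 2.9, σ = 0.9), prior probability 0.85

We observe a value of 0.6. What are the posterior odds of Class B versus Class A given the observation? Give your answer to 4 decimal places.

The posterior odds equal the prior odds times the likelihood ratio: (w_i/w_j)·(f_i(x)/f_j(x)).
Evaluate each component's likelihood at the observed value:
  p_A = (1/(0.8·√(2π)))·exp(−(0.6−0.6)²/(2·0.8²)) = 0.498678·exp(-0.00000) = 0.498678
  p_B = (1/(0.9·√(2π)))·exp(−(0.6−2.9)²/(2·0.9²)) = 0.443269·exp(-3.26543) = 0.0169242
Posterior odds = (w_B·p_B) / (w_A·p_A) = (0.85·0.0169242) / (0.15·0.498678) = 0.0143856 / 0.0748017 ≈ 0.1923

0.1923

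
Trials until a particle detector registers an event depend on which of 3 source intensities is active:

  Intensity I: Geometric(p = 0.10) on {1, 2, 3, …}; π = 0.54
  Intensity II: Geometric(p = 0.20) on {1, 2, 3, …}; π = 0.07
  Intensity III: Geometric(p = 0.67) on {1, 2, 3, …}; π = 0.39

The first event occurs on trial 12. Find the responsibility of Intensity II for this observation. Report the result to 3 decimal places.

0.066

The responsibility of component k is w_k f_k(x) divided by Σ_j w_j f_j(x).
Geometric probabilities:
  p_I = 0.10·(1−0.10)^11 = 0.10·0.313811 = 0.0313811
  p_II = 0.20·(1−0.20)^11 = 0.20·0.0858993 = 0.0171799
  p_III = 0.67·(1−0.67)^11 = 0.67·5.05421e-06 = 3.38632e-06
Prior × likelihood for each component:
  w_I·p_I = 0.54 × 0.0313811 = 0.0169458
  w_II·p_II = 0.07 × 0.0171799 = 0.00120259
  w_III·p_III = 0.39 × 3.38632e-06 = 1.32067e-06
Normaliser: 0.0169458 + 0.00120259 + 1.32067e-06 = 0.0181497
P(Intensity II | 12) ≈ 0.066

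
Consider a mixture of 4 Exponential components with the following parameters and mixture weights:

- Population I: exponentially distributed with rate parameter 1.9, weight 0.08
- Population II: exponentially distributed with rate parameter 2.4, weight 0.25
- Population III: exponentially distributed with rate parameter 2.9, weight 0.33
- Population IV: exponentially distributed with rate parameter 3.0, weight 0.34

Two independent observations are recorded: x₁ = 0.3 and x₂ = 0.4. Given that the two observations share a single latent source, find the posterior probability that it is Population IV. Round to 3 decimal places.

Apply Bayes' rule: the posterior for each component is proportional to its prior times its likelihood at x.
Since both observations come from the same component, the likelihood for component k is f_k(x₁)·f_k(x₂).
  p_I = [1.0745] × [0.888566] = 0.954763
  p_II = [1.16821] × [0.918943] = 1.07351
  p_III = [1.21496] × [0.90911] = 1.10453
  p_IV = [1.21971] × [0.903583] = 1.10211
Weight by the priors:
  w_I·p_I = 0.08 × 0.954763 = 0.076381
  w_II·p_II = 0.25 × 1.07351 = 0.268379
  w_III·p_III = 0.33 × 1.10453 = 0.364495
  w_IV·p_IV = 0.34 × 1.10211 = 0.374717
Normaliser: 0.076381 + 0.268379 + 0.364495 + 0.374717 = 1.08397
P(Population IV | x₁,x₂) = 0.374717 / 1.08397 ≈ 0.346

0.346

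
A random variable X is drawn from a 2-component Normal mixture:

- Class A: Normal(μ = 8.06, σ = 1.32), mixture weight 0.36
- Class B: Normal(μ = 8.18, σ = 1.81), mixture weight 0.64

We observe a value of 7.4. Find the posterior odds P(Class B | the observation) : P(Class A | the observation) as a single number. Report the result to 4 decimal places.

1.3389

Posterior odds = (π_i f_i(x)) / (π_j f_j(x)); the normalising sum cancels.
Evaluate each component's likelihood at the observed value:
  p_A = (1/(1.32·√(2π)))·exp(−(7.4−8.06)²/(2·1.32²)) = 0.302229·exp(-0.12500) = 0.266716
  p_B = (1/(1.81·√(2π)))·exp(−(7.4−8.18)²/(2·1.81²)) = 0.220410·exp(-0.09285) = 0.200866
Posterior odds = (π_B·p_B) / (π_A·p_A) = (0.64·0.200866) / (0.36·0.266716) = 0.128554 / 0.0960178 ≈ 1.3389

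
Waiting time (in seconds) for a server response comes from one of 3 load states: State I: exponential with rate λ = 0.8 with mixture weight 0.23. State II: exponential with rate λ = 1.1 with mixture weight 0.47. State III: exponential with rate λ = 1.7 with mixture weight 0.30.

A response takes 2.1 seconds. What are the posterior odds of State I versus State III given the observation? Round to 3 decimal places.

Posterior odds = (P(Z=i) f_i(x)) / (P(Z=j) f_j(x)); the normalising sum cancels.
Component likelihoods at x = 2.1 seconds:
  f_I = 0.149099
  f_II = 0.109187
  f_III = 0.047865
Posterior odds = (P(Z=I)·f_I) / (P(Z=III)·f_III) = (0.23·0.149099) / (0.30·0.047865) = 0.0342928 / 0.0143595 ≈ 2.388

2.388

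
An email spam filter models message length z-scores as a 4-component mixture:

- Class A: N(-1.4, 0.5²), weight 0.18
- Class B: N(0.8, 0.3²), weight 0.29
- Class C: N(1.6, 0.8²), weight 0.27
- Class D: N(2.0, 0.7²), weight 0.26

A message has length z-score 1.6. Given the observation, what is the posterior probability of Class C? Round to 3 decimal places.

P(component k | x) = π_k·f_k(x) / marginal(x), where marginal(x) = Σ_j π_j·f_j(x).
Component likelihoods at x = 1.6:
  p_A = (1/(0.5·√(2π)))·exp(−(1.6−-1.4)²/(2·0.5²)) = 0.797885·exp(-18.00000) = 1.21518e-08
  p_B = (1/(0.3·√(2π)))·exp(−(1.6−0.8)²/(2·0.3²)) = 1.329808·exp(-3.55556) = 0.0379866
  p_C = (1/(0.8·√(2π)))·exp(−(1.6−1.6)²/(2·0.8²)) = 0.498678·exp(-0.00000) = 0.498678
  p_D = (1/(0.7·√(2π)))·exp(−(1.6−2.0)²/(2·0.7²)) = 0.569918·exp(-0.16327) = 0.484068
Unnormalised posteriors:
  π_A·p_A = 0.18 × 1.21518e-08 = 2.18732e-09
  π_B·p_B = 0.29 × 0.0379866 = 0.0110161
  π_C·p_C = 0.27 × 0.498678 = 0.134643
  π_D·p_D = 0.26 × 0.484068 = 0.125858
Marginal: 2.18732e-09 + 0.0110161 + 0.134643 + 0.125858 = 0.271517
So the posterior for Class C is 0.134643 / 0.271517 ≈ 0.496.

0.496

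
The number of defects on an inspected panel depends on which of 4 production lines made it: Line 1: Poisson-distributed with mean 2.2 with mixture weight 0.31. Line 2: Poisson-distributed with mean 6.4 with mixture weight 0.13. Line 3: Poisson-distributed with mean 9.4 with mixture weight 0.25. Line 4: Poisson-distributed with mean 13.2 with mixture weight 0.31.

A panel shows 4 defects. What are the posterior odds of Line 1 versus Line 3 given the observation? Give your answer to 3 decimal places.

The posterior odds equal the prior odds times the likelihood ratio: (w_i/w_j)·(f_i(x)/f_j(x)).
Component likelihoods at x = 4 defects:
  L_1 = 0.108151
  L_2 = 0.116151
  L_3 = 0.0269111
  L_4 = 0.00234098
Posterior odds = (w_1·L_1) / (w_3·L_3) = (0.31·0.108151) / (0.25·0.0269111) = 0.0335269 / 0.00672778 ≈ 4.983

4.983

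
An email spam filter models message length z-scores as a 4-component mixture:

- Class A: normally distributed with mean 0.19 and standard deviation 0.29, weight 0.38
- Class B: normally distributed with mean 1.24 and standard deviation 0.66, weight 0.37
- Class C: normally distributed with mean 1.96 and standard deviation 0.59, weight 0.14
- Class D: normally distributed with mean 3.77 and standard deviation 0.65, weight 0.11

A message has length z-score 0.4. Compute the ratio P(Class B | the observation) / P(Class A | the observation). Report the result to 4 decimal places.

The posterior odds equal the prior odds times the likelihood ratio: (π_i/π_j)·(f_i(x)/f_j(x)).
Component likelihoods at x = 0.4:
  p_A = 1.05839
  p_B = 0.26892
  p_C = 0.0205098
  p_D = 8.93362e-07
0.0995005 / 0.402188 ≈ 0.2474

0.2474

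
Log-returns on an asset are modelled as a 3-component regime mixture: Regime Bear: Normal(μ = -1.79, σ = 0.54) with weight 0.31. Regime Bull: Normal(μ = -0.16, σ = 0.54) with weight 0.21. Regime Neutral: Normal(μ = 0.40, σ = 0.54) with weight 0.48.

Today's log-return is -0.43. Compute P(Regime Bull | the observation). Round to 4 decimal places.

0.5362

Apply Bayes' rule: the posterior for each component is proportional to its prior times its likelihood at x.
Normal densities:
  p_Bear = (1/(0.54·√(2π)))·exp(−(-0.43−-1.79)²/(2·0.54²)) = 0.738782·exp(-3.17147) = 0.030986
  p_Bull = (1/(0.54·√(2π)))·exp(−(-0.43−-0.16)²/(2·0.54²)) = 0.738782·exp(-0.12500) = 0.651973
  p_Neutral = (1/(0.54·√(2π)))·exp(−(-0.43−0.40)²/(2·0.54²)) = 0.738782·exp(-1.18124) = 0.22673
Unnormalised posteriors:
  P(Z=Bear)·p_Bear = 0.31 × 0.030986 = 0.00960566
  P(Z=Bull)·p_Bull = 0.21 × 0.651973 = 0.136914
  P(Z=Neutral)·p_Neutral = 0.48 × 0.22673 = 0.108831
Sum: 0.00960566 + 0.136914 + 0.108831 = 0.255351
P(Regime Bull | data) = 0.136914 / 0.255351 ≈ 0.5362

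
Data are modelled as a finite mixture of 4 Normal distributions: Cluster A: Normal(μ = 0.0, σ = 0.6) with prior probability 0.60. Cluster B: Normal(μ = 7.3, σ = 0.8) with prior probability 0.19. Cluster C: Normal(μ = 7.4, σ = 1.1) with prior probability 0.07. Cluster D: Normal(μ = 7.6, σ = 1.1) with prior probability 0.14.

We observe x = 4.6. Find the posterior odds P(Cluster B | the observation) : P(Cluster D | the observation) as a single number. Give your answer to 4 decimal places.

0.2586

Posterior odds = (P(Z=i) f_i(x)) / (P(Z=j) f_j(x)); the normalising sum cancels.
Evaluate each component's likelihood at the observed value:
  f_A = 1.14637e-13
  f_B = 0.0016764
  f_C = 0.0142085
  f_D = 0.00879777
Odds = (0.19/0.14) × (0.0016764/0.00879777) = 1.35714 × 0.190548 ≈ 0.2586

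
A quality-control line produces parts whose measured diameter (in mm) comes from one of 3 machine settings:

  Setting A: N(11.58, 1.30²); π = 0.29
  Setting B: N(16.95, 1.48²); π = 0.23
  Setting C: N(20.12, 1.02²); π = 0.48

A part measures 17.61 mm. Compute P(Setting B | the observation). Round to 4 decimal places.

0.8606

By Bayes' theorem, P(k | x) = π_k f_k(x) / Σ_j π_j f_j(x).
Evaluate each component's likelihood at the observed value:
  f_A = 6.5309e-06
  f_B = 0.244042
  f_C = 0.0189402
Weight by the priors:
  π_A·f_A = 0.29 × 6.5309e-06 = 1.89396e-06
  π_B·f_B = 0.23 × 0.244042 = 0.0561297
  π_C·f_C = 0.48 × 0.0189402 = 0.00909128
Marginal: 1.89396e-06 + 0.0561297 + 0.00909128 = 0.0652229
P(Setting B | x) = 0.0561297 / 0.0652229 ≈ 0.8606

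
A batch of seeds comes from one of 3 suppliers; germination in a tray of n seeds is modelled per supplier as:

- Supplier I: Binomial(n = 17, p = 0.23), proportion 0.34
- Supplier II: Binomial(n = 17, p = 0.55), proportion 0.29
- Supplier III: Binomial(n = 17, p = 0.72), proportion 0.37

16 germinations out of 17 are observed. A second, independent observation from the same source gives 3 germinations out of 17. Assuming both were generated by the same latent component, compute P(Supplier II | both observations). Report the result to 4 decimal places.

Apply Bayes' rule: the posterior for each component is proportional to its prior times its likelihood at x.
Since both observations come from the same component, the likelihood for component k is f_k(x₁)·f_k(x₂).
  f_I = [8.02759e-10] × [0.21309] = 1.7106e-10
  f_II = [0.00053637] × [0.00157969] = 8.47299e-07
  f_III = [0.0248272] × [4.62082e-06] = 1.14722e-07
Multiply by the mixture weights:
  π_I·f_I = 0.34 × 1.7106e-10 = 5.81603e-11
  π_II·f_II = 0.29 × 8.47299e-07 = 2.45717e-07
  π_III·f_III = 0.37 × 1.14722e-07 = 4.2447e-08
Marginal: 5.81603e-11 + 2.45717e-07 + 4.2447e-08 = 2.88222e-07
P(Supplier II | data) = 2.45717e-07 / 2.88222e-07 ≈ 0.8525

0.8525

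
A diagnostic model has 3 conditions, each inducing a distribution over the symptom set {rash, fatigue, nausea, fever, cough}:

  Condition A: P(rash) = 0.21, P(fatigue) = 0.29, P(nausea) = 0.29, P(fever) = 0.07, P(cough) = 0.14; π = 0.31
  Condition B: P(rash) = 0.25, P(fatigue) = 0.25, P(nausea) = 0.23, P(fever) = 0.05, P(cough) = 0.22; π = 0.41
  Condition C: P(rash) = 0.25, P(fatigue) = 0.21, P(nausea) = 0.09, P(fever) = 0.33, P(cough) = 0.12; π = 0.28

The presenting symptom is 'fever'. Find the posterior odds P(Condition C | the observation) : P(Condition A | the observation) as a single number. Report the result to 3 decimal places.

The posterior odds equal the prior odds times the likelihood ratio: (w_i/w_j)·(f_i(x)/f_j(x)).
Component likelihoods at x = 'fever':
  f_A = 0.07
  f_B = 0.05
  f_C = 0.33
Posterior odds = (w_C·f_C) / (w_A·f_A) = (0.28·0.33) / (0.31·0.07) = 0.0924 / 0.0217 ≈ 4.258

4.258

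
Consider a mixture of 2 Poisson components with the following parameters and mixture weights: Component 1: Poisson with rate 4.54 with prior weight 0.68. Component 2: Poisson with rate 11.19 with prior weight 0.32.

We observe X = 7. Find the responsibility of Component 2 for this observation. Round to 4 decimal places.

0.2518

By Bayes' theorem, P(k | x) = π_k f_k(x) / Σ_j π_j f_j(x).
Poisson probabilities:
  L_1 = e^(−4.54)·4.54^7/7! = 0.0841906
  L_2 = e^(−11.19)·11.19^7/7! = 0.0602039
Unnormalised posteriors:
  π_1·L_1 = 0.68 × 0.0841906 = 0.0572496
  π_2·L_2 = 0.32 × 0.0602039 = 0.0192653
Sum: 0.0572496 + 0.0192653 = 0.0765148
P(Component 2 | the observation) = 0.0192653 / 0.0765148 ≈ 0.2518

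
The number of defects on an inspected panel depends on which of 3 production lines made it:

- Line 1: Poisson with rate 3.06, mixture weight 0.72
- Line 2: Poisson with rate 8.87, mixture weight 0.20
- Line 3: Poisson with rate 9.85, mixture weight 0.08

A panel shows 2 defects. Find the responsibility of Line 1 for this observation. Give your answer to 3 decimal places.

P(component k | x) = π_k·f_k(x) / marginal(x), where marginal(x) = Σ_j π_j·f_j(x).
Evaluate each component's likelihood at the observed value:
  L_1 = e^(−3.06)·3.06^2/2! = 0.219519
  L_2 = e^(−8.87)·8.87^2/2! = 0.00552873
  L_3 = e^(−9.85)·9.85^2/2! = 0.00255883
Multiply by the mixture weights:
  π_1·L_1 = 0.72 × 0.219519 = 0.158054
  π_2·L_2 = 0.20 × 0.00552873 = 0.00110575
  π_3·L_3 = 0.08 × 0.00255883 = 0.000204707
Normaliser: 0.158054 + 0.00110575 + 0.000204707 = 0.159364
So the posterior for Line 1 is 0.158054 / 0.159364 ≈ 0.992.

0.992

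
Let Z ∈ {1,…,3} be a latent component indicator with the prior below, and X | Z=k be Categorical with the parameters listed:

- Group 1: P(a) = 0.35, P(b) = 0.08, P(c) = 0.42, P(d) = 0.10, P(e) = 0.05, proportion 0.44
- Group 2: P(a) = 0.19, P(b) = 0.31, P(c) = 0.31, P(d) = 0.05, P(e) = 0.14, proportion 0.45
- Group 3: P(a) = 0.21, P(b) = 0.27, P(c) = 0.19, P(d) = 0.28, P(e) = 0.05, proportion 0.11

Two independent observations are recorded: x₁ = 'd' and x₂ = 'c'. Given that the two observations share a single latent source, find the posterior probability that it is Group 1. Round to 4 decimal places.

Apply Bayes' rule: the posterior for each component is proportional to its prior times its likelihood at x.
Since both observations come from the same component, the likelihood for component k is f_k(x₁)·f_k(x₂).
  L_1 = [0.1] × [0.42] = 0.042
  L_2 = [0.05] × [0.31] = 0.0155
  L_3 = [0.28] × [0.19] = 0.0532
Prior × likelihood for each component:
  π_1·L_1 = 0.44 × 0.042 = 0.01848
  π_2·L_2 = 0.45 × 0.0155 = 0.006975
  π_3·L_3 = 0.11 × 0.0532 = 0.005852
Normaliser: 0.01848 + 0.006975 + 0.005852 = 0.031307
P(Group 1 | x) = 0.01848 / 0.031307 ≈ 0.5903

0.5903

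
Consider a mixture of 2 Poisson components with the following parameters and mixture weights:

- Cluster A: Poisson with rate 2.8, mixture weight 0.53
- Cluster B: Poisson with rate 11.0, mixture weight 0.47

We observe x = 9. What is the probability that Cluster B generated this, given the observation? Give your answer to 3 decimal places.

0.982

Apply Bayes' rule: the posterior for each component is proportional to its prior times its likelihood at x.
Evaluate each component's likelihood at the observed value:
  f_A = e^(−2.8)·2.8^9/9! = 0.0017727
  f_B = e^(−11.0)·11.0^9/9! = 0.108526
Prior × likelihood for each component:
  P(Z=A)·f_A = 0.53 × 0.0017727 = 0.00093953
  P(Z=B)·f_B = 0.47 × 0.108526 = 0.051007
Sum: 0.00093953 + 0.051007 = 0.0519465
Responsibility of Cluster B: 0.051007 / 0.0519465 ≈ 0.982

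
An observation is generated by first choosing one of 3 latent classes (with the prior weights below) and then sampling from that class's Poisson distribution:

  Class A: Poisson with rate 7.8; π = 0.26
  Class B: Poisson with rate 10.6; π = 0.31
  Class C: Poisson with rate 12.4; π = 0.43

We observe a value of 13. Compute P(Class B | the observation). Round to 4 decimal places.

0.3314

Apply Bayes' rule: the posterior for each component is proportional to its prior times its likelihood at x.
Evaluate each component's likelihood at the observed value:
  f_A = e^(−7.8)·7.8^13/13! = 0.0260287
  f_B = e^(−10.6)·10.6^13/13! = 0.0853443
  f_C = e^(−12.4)·12.4^13/13! = 0.10838
Prior × likelihood for each component:
  π_A·f_A = 0.26 × 0.0260287 = 0.00676746
  π_B·f_B = 0.31 × 0.0853443 = 0.0264567
  π_C·f_C = 0.43 × 0.10838 = 0.0466035
Evidence: 0.00676746 + 0.0264567 + 0.0466035 = 0.0798277
P(Class B | the observation) ≈ 0.3314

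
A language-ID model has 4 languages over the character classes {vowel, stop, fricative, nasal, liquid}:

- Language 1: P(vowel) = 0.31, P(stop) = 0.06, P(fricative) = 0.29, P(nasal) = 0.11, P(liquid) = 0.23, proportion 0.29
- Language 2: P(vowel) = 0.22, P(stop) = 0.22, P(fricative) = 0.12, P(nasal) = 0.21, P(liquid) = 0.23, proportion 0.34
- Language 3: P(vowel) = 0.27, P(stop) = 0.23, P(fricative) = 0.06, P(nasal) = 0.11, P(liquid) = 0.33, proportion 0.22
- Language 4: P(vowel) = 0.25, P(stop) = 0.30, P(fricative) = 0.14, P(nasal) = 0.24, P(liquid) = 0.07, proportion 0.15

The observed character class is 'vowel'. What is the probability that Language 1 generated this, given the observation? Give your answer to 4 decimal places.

0.3437

The responsibility of component k is P(Z=k) f_k(x) divided by Σ_j P(Z=j) f_j(x).
Evaluate each component's likelihood at the observed value:
  p_1 = P(vowel | comp) = 0.31
  p_2 = P(vowel | comp) = 0.22
  p_3 = P(vowel | comp) = 0.27
  p_4 = P(vowel | comp) = 0.25
Multiply by the mixture weights:
  P(Z=1)·p_1 = 0.29 × 0.31 = 0.0899
  P(Z=2)·p_2 = 0.34 × 0.22 = 0.0748
  P(Z=3)·p_3 = 0.22 × 0.27 = 0.0594
  P(Z=4)·p_4 = 0.15 × 0.25 = 0.0375
Normaliser: 0.0899 + 0.0748 + 0.0594 + 0.0375 = 0.2616
So the posterior for Language 1 is 0.0899 / 0.2616 ≈ 0.3437.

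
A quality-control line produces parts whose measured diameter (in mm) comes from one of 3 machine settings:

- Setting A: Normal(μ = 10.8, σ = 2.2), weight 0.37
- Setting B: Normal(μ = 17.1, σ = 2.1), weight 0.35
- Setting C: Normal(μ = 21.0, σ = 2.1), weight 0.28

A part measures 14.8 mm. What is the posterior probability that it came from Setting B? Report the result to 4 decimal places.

0.7296

P(component k | x) = P(Z=k)·f_k(x) / marginal(x), where marginal(x) = Σ_j P(Z=j)·f_j(x).
Normal densities:
  L_A = 0.0347252
  L_B = 0.104283
  L_C = 0.00243173
Unnormalised posteriors:
  P(Z=A)·L_A = 0.37 × 0.0347252 = 0.0128483
  P(Z=B)·L_B = 0.35 × 0.104283 = 0.036499
  P(Z=C)·L_C = 0.28 × 0.00243173 = 0.000680884
Marginal: 0.0128483 + 0.036499 + 0.000680884 = 0.0500282
Responsibility of Setting B: 0.036499 / 0.0500282 ≈ 0.7296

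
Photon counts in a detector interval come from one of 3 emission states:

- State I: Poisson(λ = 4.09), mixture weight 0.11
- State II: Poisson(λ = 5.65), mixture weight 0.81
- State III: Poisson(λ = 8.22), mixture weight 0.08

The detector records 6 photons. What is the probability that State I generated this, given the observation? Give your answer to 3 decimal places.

0.080

By Bayes' theorem, P(k | x) = P(Z=k) f_k(x) / Σ_j P(Z=j) f_j(x).
Poisson probabilities:
  p_I = e^(−4.09)·4.09^6/6! = 0.108829
  p_II = e^(−5.65)·5.65^6/6! = 0.158926
  p_III = e^(−8.22)·8.22^6/6! = 0.115345
Multiply by the mixture weights:
  P(Z=I)·p_I = 0.11 × 0.108829 = 0.0119711
  P(Z=II)·p_II = 0.81 × 0.158926 = 0.12873
  P(Z=III)·p_III = 0.08 × 0.115345 = 0.00922758
Marginal: 0.0119711 + 0.12873 + 0.00922758 = 0.149929
P(State I | the observation) = 0.0119711 / 0.149929 ≈ 0.080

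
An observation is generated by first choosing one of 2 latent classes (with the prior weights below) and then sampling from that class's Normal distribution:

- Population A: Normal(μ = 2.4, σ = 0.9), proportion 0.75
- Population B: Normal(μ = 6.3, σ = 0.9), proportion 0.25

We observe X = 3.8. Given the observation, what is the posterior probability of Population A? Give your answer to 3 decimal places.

By Bayes' theorem, P(k | x) = P(Z=k) f_k(x) / Σ_j P(Z=j) f_j(x).
Evaluate each component's likelihood at the observed value:
  f_A = 0.132198
  f_B = 0.00935726
Multiply by the mixture weights:
  P(Z=A)·f_A = 0.75 × 0.132198 = 0.0991485
  P(Z=B)·f_B = 0.25 × 0.00935726 = 0.00233932
Normaliser: 0.0991485 + 0.00233932 = 0.101488
Responsibility of Population A: 0.0991485 / 0.101488 ≈ 0.977

0.977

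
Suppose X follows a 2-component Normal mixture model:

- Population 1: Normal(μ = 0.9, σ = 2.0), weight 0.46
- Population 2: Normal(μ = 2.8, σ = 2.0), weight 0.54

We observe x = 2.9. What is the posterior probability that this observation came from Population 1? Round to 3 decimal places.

P(component k | x) = π_k·f_k(x) / marginal(x), where marginal(x) = Σ_j π_j·f_j(x).
Evaluate each component's likelihood at the observed value:
  f_1 = 0.120985
  f_2 = 0.199222
Unnormalised posteriors:
  π_1·f_1 = 0.46 × 0.120985 = 0.0556533
  π_2·f_2 = 0.54 × 0.199222 = 0.10758
Denominator: 0.0556533 + 0.10758 = 0.163233
So the posterior for Population 1 is 0.0556533 / 0.163233 ≈ 0.341.

0.341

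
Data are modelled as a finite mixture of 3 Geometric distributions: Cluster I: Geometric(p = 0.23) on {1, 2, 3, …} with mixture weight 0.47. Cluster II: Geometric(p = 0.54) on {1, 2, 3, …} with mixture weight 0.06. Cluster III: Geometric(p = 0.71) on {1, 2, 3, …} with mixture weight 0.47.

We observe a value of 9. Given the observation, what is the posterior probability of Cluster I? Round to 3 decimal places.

Posterior ∝ prior × likelihood, so P(k | x) ∝ π_k f_k(x); normalise over all components.
Component likelihoods at x = 9:
  f_I = 0.23·(1−0.23)^8 = 0.23·0.123574 = 0.0284219
  f_II = 0.54·(1−0.54)^8 = 0.54·0.00200476 = 0.00108257
  f_III = 0.71·(1−0.71)^8 = 0.71·5.00246e-05 = 3.55175e-05
Unnormalised posteriors:
  π_I·f_I = 0.47 × 0.0284219 = 0.0133583
  π_II·f_II = 0.06 × 0.00108257 = 6.49543e-05
  π_III·f_III = 0.47 × 3.55175e-05 = 1.66932e-05
Denominator: 0.0133583 + 6.49543e-05 + 1.66932e-05 = 0.01344
P(Cluster I | data) ≈ 0.994

0.994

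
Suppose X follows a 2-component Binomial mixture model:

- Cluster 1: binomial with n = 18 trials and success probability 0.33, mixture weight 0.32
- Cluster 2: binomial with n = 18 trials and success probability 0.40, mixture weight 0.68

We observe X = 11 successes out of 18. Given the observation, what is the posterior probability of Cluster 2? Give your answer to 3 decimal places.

By Bayes' theorem, P(k | x) = P(Z=k) f_k(x) / Σ_j P(Z=j) f_j(x).
Component likelihoods at x = 11 successes out of 18:
  f_1 = 0.00974836
  f_2 = 0.0373657
Unnormalised posteriors:
  P(Z=1)·f_1 = 0.32 × 0.00974836 = 0.00311948
  P(Z=2)·f_2 = 0.68 × 0.0373657 = 0.0254087
Evidence: 0.00311948 + 0.0254087 = 0.0285282
P(Cluster 2 | the observation) = 0.0254087 / 0.0285282 ≈ 0.891

0.891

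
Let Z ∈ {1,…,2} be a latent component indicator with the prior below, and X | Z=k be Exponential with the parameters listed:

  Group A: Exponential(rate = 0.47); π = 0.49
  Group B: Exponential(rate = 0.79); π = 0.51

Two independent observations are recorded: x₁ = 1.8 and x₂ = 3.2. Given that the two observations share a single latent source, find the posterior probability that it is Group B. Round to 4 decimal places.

0.3725

By Bayes' theorem, P(k | x) = π_k f_k(x) / Σ_j π_j f_j(x).
Since both observations come from the same component, the likelihood for component k is f_k(x₁)·f_k(x₂).
  p_A = [0.47·e^(−0.47·1.8) = 0.47·e^(−0.8460) = 0.20169] × [0.104453] = 0.021067
  p_B = [0.79·e^(−0.79·1.8) = 0.79·e^(−1.4220) = 0.190573] × [0.0630566] = 0.0120169
Multiply by the mixture weights:
  π_A·p_A = 0.49 × 0.021067 = 0.0103229
  π_B·p_B = 0.51 × 0.0120169 = 0.0061286
Normaliser: 0.0103229 + 0.0061286 = 0.0164515
Responsibility of Group B: 0.0061286 / 0.0164515 ≈ 0.3725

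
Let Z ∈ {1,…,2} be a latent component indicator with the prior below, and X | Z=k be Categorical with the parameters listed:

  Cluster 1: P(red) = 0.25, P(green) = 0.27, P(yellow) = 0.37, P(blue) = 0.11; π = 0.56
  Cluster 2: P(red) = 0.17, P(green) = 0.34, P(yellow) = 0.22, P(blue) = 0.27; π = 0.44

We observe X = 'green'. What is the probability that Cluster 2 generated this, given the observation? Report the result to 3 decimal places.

0.497

Apply Bayes' rule: the posterior for each component is proportional to its prior times its likelihood at x.
Component likelihoods at x = 'green':
  L_1 = P(green | comp) = 0.27
  L_2 = P(green | comp) = 0.34
Weight by the priors:
  π_1·L_1 = 0.56 × 0.27 = 0.1512
  π_2·L_2 = 0.44 × 0.34 = 0.1496
Denominator: 0.1512 + 0.1496 = 0.3008
Responsibility of Cluster 2: 0.1496 / 0.3008 ≈ 0.497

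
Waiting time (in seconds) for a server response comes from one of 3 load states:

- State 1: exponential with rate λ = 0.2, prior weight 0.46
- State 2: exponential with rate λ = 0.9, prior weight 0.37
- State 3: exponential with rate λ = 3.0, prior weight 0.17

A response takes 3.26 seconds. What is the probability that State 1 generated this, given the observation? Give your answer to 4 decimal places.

0.7299

By Bayes' theorem, P(k | x) = π_k f_k(x) / Σ_j π_j f_j(x).
Evaluate each component's likelihood at the observed value:
  p_1 = 0.2·e^(−0.2·3.26) = 0.2·e^(−0.6520) = 0.104201
  p_2 = 0.9·e^(−0.9·3.26) = 0.9·e^(−2.9340) = 0.0478655
  p_3 = 3.0·e^(−3.0·3.26) = 3.0·e^(−9.7800) = 0.000169715
Unnormalised posteriors:
  π_1·p_1 = 0.46 × 0.104201 = 0.0479323
  π_2·p_2 = 0.37 × 0.0478655 = 0.0177102
  π_3·p_3 = 0.17 × 0.000169715 = 2.88516e-05
Evidence: 0.0479323 + 0.0177102 + 2.88516e-05 = 0.0656713
Responsibility of State 1: 0.0479323 / 0.0656713 ≈ 0.7299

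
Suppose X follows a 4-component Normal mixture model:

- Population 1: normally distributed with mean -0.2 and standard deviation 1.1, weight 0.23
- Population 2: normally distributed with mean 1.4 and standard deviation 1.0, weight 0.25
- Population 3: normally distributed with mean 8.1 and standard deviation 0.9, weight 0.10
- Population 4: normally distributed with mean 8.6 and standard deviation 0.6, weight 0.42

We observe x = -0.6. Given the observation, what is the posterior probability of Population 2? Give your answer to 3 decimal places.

0.147

Apply Bayes' rule: the posterior for each component is proportional to its prior times its likelihood at x.
Normal densities:
  f_1 = (1/(1.1·√(2π)))·exp(−(-0.6−-0.2)²/(2·1.1²)) = 0.362675·exp(-0.06612) = 0.339472
  f_2 = (1/(1.0·√(2π)))·exp(−(-0.6−1.4)²/(2·1.0²)) = 0.398942·exp(-2.00000) = 0.053991
  f_3 = (1/(0.9·√(2π)))·exp(−(-0.6−8.1)²/(2·0.9²)) = 0.443269·exp(-46.72222) = 2.26707e-21
  f_4 = (1/(0.6·√(2π)))·exp(−(-0.6−8.6)²/(2·0.6²)) = 0.664904·exp(-117.55556) = 5.8753e-52
Weight by the priors:
  w_1·f_1 = 0.23 × 0.339472 = 0.0780785
  w_2·f_2 = 0.25 × 0.053991 = 0.0134977
  w_3·f_3 = 0.10 × 2.26707e-21 = 2.26707e-22
  w_4·f_4 = 0.42 × 5.8753e-52 = 2.46762e-52
Denominator: 0.0780785 + 0.0134977 + 2.26707e-22 + 2.46762e-52 = 0.0915763
P(Population 2 | data) = 0.0134977 / 0.0915763 ≈ 0.147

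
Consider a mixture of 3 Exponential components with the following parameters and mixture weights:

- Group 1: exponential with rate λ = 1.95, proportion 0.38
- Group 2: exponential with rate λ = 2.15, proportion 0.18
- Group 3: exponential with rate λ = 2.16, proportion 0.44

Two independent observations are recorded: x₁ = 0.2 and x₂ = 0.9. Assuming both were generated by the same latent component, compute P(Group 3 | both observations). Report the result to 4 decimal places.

0.4354

Posterior ∝ prior × likelihood, so P(k | x) ∝ P(Z=k) f_k(x); normalise over all components.
Since both observations come from the same component, the likelihood for component k is f_k(x₁)·f_k(x₂).
  f_1 = [1.32026] × [0.337169] = 0.445151
  f_2 = [1.39859] × [0.310512] = 0.434281
  f_3 = [1.40229] × [0.309161] = 0.433535
Unnormalised posteriors:
  P(Z=1)·f_1 = 0.38 × 0.445151 = 0.169157
  P(Z=2)·f_2 = 0.18 × 0.434281 = 0.0781705
  P(Z=3)·f_3 = 0.44 × 0.433535 = 0.190755
Denominator: 0.169157 + 0.0781705 + 0.190755 = 0.438083
P(Group 3 | data) = 0.190755 / 0.438083 ≈ 0.4354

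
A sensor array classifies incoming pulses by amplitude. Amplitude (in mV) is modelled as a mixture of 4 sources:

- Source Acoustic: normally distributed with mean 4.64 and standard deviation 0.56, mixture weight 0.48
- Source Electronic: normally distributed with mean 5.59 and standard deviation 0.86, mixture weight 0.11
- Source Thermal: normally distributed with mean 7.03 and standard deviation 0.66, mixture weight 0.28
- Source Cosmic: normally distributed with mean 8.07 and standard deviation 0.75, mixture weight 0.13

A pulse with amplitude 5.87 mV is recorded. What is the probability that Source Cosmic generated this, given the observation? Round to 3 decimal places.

0.008

By Bayes' theorem, P(k | x) = π_k f_k(x) / Σ_j π_j f_j(x).
Normal densities:
  p_Acoustic = 0.0638468
  p_Electronic = 0.43994
  p_Thermal = 0.128998
  p_Cosmic = 0.00720141
Unnormalised posteriors:
  π_Acoustic·p_Acoustic = 0.48 × 0.0638468 = 0.0306464
  π_Electronic·p_Electronic = 0.11 × 0.43994 = 0.0483934
  π_Thermal·p_Thermal = 0.28 × 0.128998 = 0.0361194
  π_Cosmic·p_Cosmic = 0.13 × 0.00720141 = 0.000936183
Marginal: 0.0306464 + 0.0483934 + 0.0361194 + 0.000936183 = 0.116095
So the posterior for Source Cosmic is 0.000936183 / 0.116095 ≈ 0.008.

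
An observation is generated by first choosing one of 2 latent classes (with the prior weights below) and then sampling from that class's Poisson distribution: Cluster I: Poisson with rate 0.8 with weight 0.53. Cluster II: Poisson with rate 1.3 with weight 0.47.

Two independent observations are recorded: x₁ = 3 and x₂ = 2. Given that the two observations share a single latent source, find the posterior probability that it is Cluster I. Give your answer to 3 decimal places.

0.213

By Bayes' theorem, P(k | x) = π_k f_k(x) / Σ_j π_j f_j(x).
Since both observations come from the same component, the likelihood for component k is f_k(x₁)·f_k(x₂).
  f_I = [e^(−0.8)·0.8^3/3! = 0.0383427] × [0.143785] = 0.00551312
  f_II = [e^(−1.3)·1.3^3/3! = 0.0997921] × [0.230289] = 0.022981
Weight by the priors:
  π_I·f_I = 0.53 × 0.00551312 = 0.00292195
  π_II·f_II = 0.47 × 0.022981 = 0.0108011
Evidence: 0.00292195 + 0.0108011 = 0.013723
Responsibility of Cluster I: 0.00292195 / 0.013723 ≈ 0.213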